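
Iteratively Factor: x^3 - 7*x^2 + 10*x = (x)*(x^2 - 7*x + 10) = x*(x - 2)*(x - 5)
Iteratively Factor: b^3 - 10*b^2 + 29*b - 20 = (b - 1)*(b^2 - 9*b + 20) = (b - 5)*(b - 1)*(b - 4)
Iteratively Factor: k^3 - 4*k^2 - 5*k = (k + 1)*(k^2 - 5*k) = k*(k + 1)*(k - 5)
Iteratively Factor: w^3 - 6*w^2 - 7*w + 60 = (w - 4)*(w^2 - 2*w - 15) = (w - 4)*(w + 3)*(w - 5)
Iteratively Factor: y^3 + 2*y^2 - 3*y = (y - 1)*(y^2 + 3*y) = y*(y - 1)*(y + 3)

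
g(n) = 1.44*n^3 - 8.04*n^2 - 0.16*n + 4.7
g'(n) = 4.32*n^2 - 16.08*n - 0.16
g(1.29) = -5.79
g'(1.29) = -13.71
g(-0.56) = 2.02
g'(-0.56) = 10.20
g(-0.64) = 1.13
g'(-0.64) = 11.90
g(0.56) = 2.34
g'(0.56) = -7.81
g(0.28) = 4.06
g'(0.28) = -4.32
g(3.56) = -32.80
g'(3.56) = -2.65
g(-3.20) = -124.30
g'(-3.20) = 95.53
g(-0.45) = 3.01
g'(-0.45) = 7.95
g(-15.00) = -6661.90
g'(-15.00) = 1213.04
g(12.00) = 1333.34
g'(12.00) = 428.96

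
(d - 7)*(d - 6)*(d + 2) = d^3 - 11*d^2 + 16*d + 84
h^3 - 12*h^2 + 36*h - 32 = (h - 8)*(h - 2)^2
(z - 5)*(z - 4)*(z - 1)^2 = z^4 - 11*z^3 + 39*z^2 - 49*z + 20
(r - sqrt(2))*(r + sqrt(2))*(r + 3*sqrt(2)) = r^3 + 3*sqrt(2)*r^2 - 2*r - 6*sqrt(2)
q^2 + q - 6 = (q - 2)*(q + 3)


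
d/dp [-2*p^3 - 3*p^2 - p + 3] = -6*p^2 - 6*p - 1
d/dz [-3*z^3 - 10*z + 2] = -9*z^2 - 10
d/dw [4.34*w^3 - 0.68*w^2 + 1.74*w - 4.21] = 13.02*w^2 - 1.36*w + 1.74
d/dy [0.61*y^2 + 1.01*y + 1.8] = 1.22*y + 1.01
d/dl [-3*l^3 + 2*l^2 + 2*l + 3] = -9*l^2 + 4*l + 2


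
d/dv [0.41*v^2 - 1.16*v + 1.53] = 0.82*v - 1.16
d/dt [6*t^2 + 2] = 12*t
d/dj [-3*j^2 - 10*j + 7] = -6*j - 10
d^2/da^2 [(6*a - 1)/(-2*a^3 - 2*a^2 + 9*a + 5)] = 2*(-72*a^5 - 48*a^4 - 100*a^3 - 402*a^2 - 204*a + 361)/(8*a^9 + 24*a^8 - 84*a^7 - 268*a^6 + 258*a^5 + 966*a^4 - 39*a^3 - 1065*a^2 - 675*a - 125)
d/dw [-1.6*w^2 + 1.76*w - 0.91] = 1.76 - 3.2*w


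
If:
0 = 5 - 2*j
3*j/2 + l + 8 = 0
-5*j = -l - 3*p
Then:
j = 5/2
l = -47/4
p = 97/12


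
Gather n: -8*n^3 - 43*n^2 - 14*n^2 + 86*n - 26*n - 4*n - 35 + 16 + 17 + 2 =-8*n^3 - 57*n^2 + 56*n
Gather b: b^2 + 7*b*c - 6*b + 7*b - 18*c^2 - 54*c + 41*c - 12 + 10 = b^2 + b*(7*c + 1) - 18*c^2 - 13*c - 2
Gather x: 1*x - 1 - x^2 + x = -x^2 + 2*x - 1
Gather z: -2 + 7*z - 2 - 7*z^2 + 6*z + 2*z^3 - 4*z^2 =2*z^3 - 11*z^2 + 13*z - 4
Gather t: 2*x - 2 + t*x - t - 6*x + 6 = t*(x - 1) - 4*x + 4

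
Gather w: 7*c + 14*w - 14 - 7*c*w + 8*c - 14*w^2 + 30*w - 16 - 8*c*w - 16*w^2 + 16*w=15*c - 30*w^2 + w*(60 - 15*c) - 30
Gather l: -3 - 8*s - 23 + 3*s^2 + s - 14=3*s^2 - 7*s - 40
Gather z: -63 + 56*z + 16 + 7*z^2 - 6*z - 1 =7*z^2 + 50*z - 48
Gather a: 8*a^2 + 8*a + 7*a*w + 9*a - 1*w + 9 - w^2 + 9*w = 8*a^2 + a*(7*w + 17) - w^2 + 8*w + 9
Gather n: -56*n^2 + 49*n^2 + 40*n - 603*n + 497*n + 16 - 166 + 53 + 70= -7*n^2 - 66*n - 27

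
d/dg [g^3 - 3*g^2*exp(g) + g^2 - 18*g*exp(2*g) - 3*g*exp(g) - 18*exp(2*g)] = -3*g^2*exp(g) + 3*g^2 - 36*g*exp(2*g) - 9*g*exp(g) + 2*g - 54*exp(2*g) - 3*exp(g)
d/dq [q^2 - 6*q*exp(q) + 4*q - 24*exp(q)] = -6*q*exp(q) + 2*q - 30*exp(q) + 4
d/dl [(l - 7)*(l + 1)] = 2*l - 6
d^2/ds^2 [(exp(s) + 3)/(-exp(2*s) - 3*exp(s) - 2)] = (-exp(4*s) - 9*exp(3*s) - 15*exp(2*s) + 3*exp(s) + 14)*exp(s)/(exp(6*s) + 9*exp(5*s) + 33*exp(4*s) + 63*exp(3*s) + 66*exp(2*s) + 36*exp(s) + 8)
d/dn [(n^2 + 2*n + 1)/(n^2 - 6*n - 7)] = -8/(n^2 - 14*n + 49)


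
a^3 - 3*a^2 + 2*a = a*(a - 2)*(a - 1)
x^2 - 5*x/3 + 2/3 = (x - 1)*(x - 2/3)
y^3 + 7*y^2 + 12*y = y*(y + 3)*(y + 4)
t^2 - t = t*(t - 1)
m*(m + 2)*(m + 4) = m^3 + 6*m^2 + 8*m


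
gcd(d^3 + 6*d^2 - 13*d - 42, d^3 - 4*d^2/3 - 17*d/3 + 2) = d^2 - d - 6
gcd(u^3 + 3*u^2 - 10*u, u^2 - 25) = u + 5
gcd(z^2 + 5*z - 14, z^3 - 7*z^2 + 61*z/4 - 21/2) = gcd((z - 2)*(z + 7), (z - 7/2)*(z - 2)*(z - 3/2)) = z - 2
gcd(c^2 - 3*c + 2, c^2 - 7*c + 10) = c - 2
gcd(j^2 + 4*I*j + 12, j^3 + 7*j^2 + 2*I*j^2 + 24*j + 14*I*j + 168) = j + 6*I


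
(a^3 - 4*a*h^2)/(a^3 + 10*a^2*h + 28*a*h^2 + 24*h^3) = a*(a - 2*h)/(a^2 + 8*a*h + 12*h^2)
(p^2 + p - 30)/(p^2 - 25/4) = 4*(p^2 + p - 30)/(4*p^2 - 25)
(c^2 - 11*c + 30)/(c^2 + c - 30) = (c - 6)/(c + 6)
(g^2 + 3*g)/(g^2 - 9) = g/(g - 3)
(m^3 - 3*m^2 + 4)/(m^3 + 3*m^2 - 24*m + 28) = (m + 1)/(m + 7)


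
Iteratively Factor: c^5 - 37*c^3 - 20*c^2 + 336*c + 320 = (c + 1)*(c^4 - c^3 - 36*c^2 + 16*c + 320) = (c - 4)*(c + 1)*(c^3 + 3*c^2 - 24*c - 80) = (c - 4)*(c + 1)*(c + 4)*(c^2 - c - 20) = (c - 4)*(c + 1)*(c + 4)^2*(c - 5)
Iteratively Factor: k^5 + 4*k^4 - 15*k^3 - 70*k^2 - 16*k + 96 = (k + 3)*(k^4 + k^3 - 18*k^2 - 16*k + 32) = (k - 4)*(k + 3)*(k^3 + 5*k^2 + 2*k - 8) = (k - 4)*(k + 3)*(k + 4)*(k^2 + k - 2) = (k - 4)*(k - 1)*(k + 3)*(k + 4)*(k + 2)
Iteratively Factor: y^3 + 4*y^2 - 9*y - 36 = (y + 4)*(y^2 - 9) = (y - 3)*(y + 4)*(y + 3)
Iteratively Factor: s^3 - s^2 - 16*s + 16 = (s - 4)*(s^2 + 3*s - 4) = (s - 4)*(s + 4)*(s - 1)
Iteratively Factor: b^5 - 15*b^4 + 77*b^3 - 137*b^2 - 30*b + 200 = (b - 2)*(b^4 - 13*b^3 + 51*b^2 - 35*b - 100) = (b - 2)*(b + 1)*(b^3 - 14*b^2 + 65*b - 100) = (b - 5)*(b - 2)*(b + 1)*(b^2 - 9*b + 20) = (b - 5)^2*(b - 2)*(b + 1)*(b - 4)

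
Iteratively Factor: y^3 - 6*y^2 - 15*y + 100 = (y - 5)*(y^2 - y - 20) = (y - 5)^2*(y + 4)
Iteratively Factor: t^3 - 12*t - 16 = (t + 2)*(t^2 - 2*t - 8) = (t + 2)^2*(t - 4)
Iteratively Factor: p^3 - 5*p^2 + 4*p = (p)*(p^2 - 5*p + 4) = p*(p - 1)*(p - 4)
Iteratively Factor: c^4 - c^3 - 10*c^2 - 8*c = (c)*(c^3 - c^2 - 10*c - 8) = c*(c - 4)*(c^2 + 3*c + 2) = c*(c - 4)*(c + 1)*(c + 2)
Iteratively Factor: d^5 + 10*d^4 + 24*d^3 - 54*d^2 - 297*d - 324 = (d + 4)*(d^4 + 6*d^3 - 54*d - 81) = (d + 3)*(d + 4)*(d^3 + 3*d^2 - 9*d - 27) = (d - 3)*(d + 3)*(d + 4)*(d^2 + 6*d + 9) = (d - 3)*(d + 3)^2*(d + 4)*(d + 3)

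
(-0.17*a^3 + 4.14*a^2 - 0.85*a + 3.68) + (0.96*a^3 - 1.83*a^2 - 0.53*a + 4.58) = 0.79*a^3 + 2.31*a^2 - 1.38*a + 8.26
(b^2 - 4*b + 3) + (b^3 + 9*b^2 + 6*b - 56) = b^3 + 10*b^2 + 2*b - 53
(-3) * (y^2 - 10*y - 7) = -3*y^2 + 30*y + 21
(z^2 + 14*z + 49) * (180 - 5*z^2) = -5*z^4 - 70*z^3 - 65*z^2 + 2520*z + 8820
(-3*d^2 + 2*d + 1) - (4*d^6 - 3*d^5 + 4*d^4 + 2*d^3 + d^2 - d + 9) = -4*d^6 + 3*d^5 - 4*d^4 - 2*d^3 - 4*d^2 + 3*d - 8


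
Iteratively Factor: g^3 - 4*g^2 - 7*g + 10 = (g - 5)*(g^2 + g - 2) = (g - 5)*(g - 1)*(g + 2)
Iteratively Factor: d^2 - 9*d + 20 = (d - 4)*(d - 5)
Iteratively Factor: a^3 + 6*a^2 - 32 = (a + 4)*(a^2 + 2*a - 8) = (a - 2)*(a + 4)*(a + 4)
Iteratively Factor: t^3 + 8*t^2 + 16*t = (t)*(t^2 + 8*t + 16) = t*(t + 4)*(t + 4)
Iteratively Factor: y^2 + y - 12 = (y + 4)*(y - 3)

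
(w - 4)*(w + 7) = w^2 + 3*w - 28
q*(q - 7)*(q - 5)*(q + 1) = q^4 - 11*q^3 + 23*q^2 + 35*q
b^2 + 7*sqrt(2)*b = b*(b + 7*sqrt(2))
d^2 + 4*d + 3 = (d + 1)*(d + 3)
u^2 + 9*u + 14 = (u + 2)*(u + 7)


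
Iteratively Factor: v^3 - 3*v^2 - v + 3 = (v - 3)*(v^2 - 1) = (v - 3)*(v - 1)*(v + 1)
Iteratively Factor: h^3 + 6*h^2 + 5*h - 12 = (h + 3)*(h^2 + 3*h - 4) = (h - 1)*(h + 3)*(h + 4)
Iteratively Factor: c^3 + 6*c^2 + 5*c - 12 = (c + 3)*(c^2 + 3*c - 4) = (c + 3)*(c + 4)*(c - 1)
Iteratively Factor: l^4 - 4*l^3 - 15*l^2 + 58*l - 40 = (l - 1)*(l^3 - 3*l^2 - 18*l + 40) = (l - 5)*(l - 1)*(l^2 + 2*l - 8) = (l - 5)*(l - 1)*(l + 4)*(l - 2)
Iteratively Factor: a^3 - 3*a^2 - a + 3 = (a + 1)*(a^2 - 4*a + 3) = (a - 1)*(a + 1)*(a - 3)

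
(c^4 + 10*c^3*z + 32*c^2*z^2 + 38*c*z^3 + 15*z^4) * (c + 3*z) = c^5 + 13*c^4*z + 62*c^3*z^2 + 134*c^2*z^3 + 129*c*z^4 + 45*z^5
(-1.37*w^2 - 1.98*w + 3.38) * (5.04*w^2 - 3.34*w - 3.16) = -6.9048*w^4 - 5.4034*w^3 + 27.9776*w^2 - 5.0324*w - 10.6808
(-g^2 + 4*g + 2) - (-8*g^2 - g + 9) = 7*g^2 + 5*g - 7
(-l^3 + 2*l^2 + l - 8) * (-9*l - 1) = 9*l^4 - 17*l^3 - 11*l^2 + 71*l + 8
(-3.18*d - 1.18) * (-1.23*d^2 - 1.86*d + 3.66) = 3.9114*d^3 + 7.3662*d^2 - 9.444*d - 4.3188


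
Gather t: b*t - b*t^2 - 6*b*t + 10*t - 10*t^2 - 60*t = t^2*(-b - 10) + t*(-5*b - 50)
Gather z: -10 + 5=-5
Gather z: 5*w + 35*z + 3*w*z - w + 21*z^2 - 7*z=4*w + 21*z^2 + z*(3*w + 28)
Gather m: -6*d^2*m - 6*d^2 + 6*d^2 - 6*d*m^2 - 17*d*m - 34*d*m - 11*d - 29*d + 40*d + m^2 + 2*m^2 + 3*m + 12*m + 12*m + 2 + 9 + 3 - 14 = m^2*(3 - 6*d) + m*(-6*d^2 - 51*d + 27)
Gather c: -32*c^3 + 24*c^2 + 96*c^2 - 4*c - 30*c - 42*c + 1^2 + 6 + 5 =-32*c^3 + 120*c^2 - 76*c + 12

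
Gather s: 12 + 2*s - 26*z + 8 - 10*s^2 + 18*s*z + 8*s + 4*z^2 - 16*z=-10*s^2 + s*(18*z + 10) + 4*z^2 - 42*z + 20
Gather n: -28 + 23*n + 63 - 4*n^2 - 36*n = -4*n^2 - 13*n + 35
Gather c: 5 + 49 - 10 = 44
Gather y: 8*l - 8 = 8*l - 8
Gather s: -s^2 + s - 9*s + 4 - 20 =-s^2 - 8*s - 16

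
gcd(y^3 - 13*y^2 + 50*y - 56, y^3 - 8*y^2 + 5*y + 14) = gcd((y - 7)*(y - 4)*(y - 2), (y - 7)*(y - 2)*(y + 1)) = y^2 - 9*y + 14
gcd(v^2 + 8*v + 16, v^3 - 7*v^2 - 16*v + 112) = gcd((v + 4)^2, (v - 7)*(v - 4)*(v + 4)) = v + 4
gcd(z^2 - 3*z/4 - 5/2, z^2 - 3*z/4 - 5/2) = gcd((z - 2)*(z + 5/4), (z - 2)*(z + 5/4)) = z^2 - 3*z/4 - 5/2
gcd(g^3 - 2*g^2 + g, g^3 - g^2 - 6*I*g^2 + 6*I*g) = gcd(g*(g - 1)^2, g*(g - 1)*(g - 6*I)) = g^2 - g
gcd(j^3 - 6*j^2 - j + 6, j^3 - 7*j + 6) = j - 1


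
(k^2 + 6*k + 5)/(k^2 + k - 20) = (k + 1)/(k - 4)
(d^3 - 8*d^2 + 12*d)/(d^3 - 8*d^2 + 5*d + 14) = d*(d - 6)/(d^2 - 6*d - 7)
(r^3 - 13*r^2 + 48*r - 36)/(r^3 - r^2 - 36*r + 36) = (r - 6)/(r + 6)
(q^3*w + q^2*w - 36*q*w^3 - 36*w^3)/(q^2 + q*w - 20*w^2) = w*(q^3 + q^2 - 36*q*w^2 - 36*w^2)/(q^2 + q*w - 20*w^2)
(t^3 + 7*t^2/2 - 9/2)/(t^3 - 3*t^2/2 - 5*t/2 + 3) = (t + 3)/(t - 2)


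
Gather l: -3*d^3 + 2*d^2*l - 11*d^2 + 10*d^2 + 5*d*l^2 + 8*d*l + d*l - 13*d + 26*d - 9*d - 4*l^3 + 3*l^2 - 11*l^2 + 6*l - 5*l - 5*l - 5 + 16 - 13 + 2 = -3*d^3 - d^2 + 4*d - 4*l^3 + l^2*(5*d - 8) + l*(2*d^2 + 9*d - 4)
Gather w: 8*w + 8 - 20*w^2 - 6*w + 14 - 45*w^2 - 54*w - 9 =-65*w^2 - 52*w + 13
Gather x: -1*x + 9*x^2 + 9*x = 9*x^2 + 8*x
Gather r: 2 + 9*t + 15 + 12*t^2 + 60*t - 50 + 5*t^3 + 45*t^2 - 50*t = 5*t^3 + 57*t^2 + 19*t - 33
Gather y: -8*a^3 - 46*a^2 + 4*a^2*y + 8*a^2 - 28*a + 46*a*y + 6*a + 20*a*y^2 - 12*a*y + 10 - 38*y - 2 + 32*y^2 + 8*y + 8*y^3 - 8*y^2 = -8*a^3 - 38*a^2 - 22*a + 8*y^3 + y^2*(20*a + 24) + y*(4*a^2 + 34*a - 30) + 8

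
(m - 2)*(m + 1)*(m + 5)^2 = m^4 + 9*m^3 + 13*m^2 - 45*m - 50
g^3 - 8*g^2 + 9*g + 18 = (g - 6)*(g - 3)*(g + 1)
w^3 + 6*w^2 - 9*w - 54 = (w - 3)*(w + 3)*(w + 6)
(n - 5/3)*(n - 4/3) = n^2 - 3*n + 20/9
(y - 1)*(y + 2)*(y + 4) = y^3 + 5*y^2 + 2*y - 8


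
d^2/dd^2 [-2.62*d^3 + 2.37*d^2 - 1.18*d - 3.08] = 4.74 - 15.72*d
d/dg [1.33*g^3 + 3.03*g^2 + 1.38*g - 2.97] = 3.99*g^2 + 6.06*g + 1.38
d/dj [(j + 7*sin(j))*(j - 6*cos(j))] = (j + 7*sin(j))*(6*sin(j) + 1) + (j - 6*cos(j))*(7*cos(j) + 1)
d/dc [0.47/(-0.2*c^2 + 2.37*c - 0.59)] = (0.188*c - 1.1139)/(0.2*c^2 - 2.37*c + 0.59)^2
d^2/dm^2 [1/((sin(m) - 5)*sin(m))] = (-4*sin(m) + 15 - 19/sin(m) - 30/sin(m)^2 + 50/sin(m)^3)/(sin(m) - 5)^3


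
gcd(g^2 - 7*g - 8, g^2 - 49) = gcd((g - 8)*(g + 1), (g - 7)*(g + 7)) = 1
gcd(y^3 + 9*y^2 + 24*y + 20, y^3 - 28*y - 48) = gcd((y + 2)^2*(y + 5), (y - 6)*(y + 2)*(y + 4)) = y + 2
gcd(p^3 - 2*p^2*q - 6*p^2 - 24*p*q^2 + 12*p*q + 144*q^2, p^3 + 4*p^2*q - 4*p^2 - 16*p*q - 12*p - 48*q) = p^2 + 4*p*q - 6*p - 24*q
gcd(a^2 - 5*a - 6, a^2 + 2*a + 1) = a + 1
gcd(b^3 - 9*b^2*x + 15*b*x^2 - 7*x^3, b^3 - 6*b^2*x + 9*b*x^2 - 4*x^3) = b^2 - 2*b*x + x^2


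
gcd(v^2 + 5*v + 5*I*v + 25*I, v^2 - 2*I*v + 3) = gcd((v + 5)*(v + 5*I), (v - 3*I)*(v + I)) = 1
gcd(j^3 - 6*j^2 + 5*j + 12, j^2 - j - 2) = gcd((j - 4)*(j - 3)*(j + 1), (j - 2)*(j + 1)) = j + 1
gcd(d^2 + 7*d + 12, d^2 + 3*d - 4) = d + 4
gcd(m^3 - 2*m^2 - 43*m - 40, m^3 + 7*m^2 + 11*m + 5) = m^2 + 6*m + 5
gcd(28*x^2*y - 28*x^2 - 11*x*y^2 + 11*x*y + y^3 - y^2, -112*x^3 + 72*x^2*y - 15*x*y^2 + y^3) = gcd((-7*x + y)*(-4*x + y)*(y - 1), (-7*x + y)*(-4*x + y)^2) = 28*x^2 - 11*x*y + y^2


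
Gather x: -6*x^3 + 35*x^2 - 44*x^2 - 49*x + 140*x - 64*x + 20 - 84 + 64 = -6*x^3 - 9*x^2 + 27*x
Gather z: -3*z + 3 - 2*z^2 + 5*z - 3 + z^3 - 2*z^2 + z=z^3 - 4*z^2 + 3*z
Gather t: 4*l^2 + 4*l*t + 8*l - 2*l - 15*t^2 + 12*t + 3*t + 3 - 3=4*l^2 + 6*l - 15*t^2 + t*(4*l + 15)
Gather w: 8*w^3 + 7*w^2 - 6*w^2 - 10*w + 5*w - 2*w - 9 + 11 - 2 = 8*w^3 + w^2 - 7*w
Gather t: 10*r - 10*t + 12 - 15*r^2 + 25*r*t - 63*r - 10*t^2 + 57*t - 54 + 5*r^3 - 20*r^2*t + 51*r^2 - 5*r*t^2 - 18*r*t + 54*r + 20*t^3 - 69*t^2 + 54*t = 5*r^3 + 36*r^2 + r + 20*t^3 + t^2*(-5*r - 79) + t*(-20*r^2 + 7*r + 101) - 42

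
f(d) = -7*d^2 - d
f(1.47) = -16.60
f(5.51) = -218.03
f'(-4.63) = 63.82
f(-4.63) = -145.43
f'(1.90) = -27.60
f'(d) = -14*d - 1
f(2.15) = -34.51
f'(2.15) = -31.10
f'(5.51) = -78.14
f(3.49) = -88.75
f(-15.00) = -1560.00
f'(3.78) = -53.92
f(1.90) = -27.17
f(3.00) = -66.00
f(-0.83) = -3.99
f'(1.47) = -21.58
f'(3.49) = -49.86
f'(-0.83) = 10.62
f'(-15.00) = 209.00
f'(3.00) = -43.00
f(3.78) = -103.80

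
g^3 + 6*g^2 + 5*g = g*(g + 1)*(g + 5)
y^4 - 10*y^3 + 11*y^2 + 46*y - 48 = (y - 8)*(y - 3)*(y - 1)*(y + 2)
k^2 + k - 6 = (k - 2)*(k + 3)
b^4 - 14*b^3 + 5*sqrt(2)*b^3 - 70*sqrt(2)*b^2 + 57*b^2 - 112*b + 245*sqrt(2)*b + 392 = (b - 7)^2*(b + sqrt(2))*(b + 4*sqrt(2))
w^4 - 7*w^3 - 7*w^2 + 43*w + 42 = (w - 7)*(w - 3)*(w + 1)*(w + 2)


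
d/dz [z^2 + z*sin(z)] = z*cos(z) + 2*z + sin(z)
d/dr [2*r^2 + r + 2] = 4*r + 1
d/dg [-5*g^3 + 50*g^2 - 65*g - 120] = -15*g^2 + 100*g - 65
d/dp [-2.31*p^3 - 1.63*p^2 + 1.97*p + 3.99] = -6.93*p^2 - 3.26*p + 1.97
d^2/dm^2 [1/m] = 2/m^3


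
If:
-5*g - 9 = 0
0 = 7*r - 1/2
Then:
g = -9/5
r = 1/14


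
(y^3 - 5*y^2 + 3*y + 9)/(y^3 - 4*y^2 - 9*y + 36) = (y^2 - 2*y - 3)/(y^2 - y - 12)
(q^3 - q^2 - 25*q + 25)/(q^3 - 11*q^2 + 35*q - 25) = (q + 5)/(q - 5)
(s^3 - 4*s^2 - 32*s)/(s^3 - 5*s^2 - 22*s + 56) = s*(s - 8)/(s^2 - 9*s + 14)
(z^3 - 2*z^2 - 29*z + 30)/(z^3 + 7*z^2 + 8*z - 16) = (z^2 - z - 30)/(z^2 + 8*z + 16)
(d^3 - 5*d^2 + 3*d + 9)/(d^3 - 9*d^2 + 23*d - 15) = (d^2 - 2*d - 3)/(d^2 - 6*d + 5)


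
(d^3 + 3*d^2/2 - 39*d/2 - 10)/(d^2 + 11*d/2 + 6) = (2*d^3 + 3*d^2 - 39*d - 20)/(2*d^2 + 11*d + 12)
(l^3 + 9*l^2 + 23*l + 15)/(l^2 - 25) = (l^2 + 4*l + 3)/(l - 5)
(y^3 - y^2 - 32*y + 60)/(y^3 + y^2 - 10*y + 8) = (y^2 + y - 30)/(y^2 + 3*y - 4)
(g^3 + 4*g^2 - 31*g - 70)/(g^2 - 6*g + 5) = (g^2 + 9*g + 14)/(g - 1)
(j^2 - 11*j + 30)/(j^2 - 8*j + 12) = (j - 5)/(j - 2)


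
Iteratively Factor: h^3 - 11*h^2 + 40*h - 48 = (h - 4)*(h^2 - 7*h + 12) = (h - 4)^2*(h - 3)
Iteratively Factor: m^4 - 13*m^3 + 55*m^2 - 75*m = (m)*(m^3 - 13*m^2 + 55*m - 75) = m*(m - 5)*(m^2 - 8*m + 15) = m*(m - 5)^2*(m - 3)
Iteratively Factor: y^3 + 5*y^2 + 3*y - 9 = (y + 3)*(y^2 + 2*y - 3) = (y + 3)^2*(y - 1)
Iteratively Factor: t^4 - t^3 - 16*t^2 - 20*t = (t + 2)*(t^3 - 3*t^2 - 10*t) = (t + 2)^2*(t^2 - 5*t) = t*(t + 2)^2*(t - 5)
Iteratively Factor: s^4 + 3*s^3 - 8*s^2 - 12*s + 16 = (s + 4)*(s^3 - s^2 - 4*s + 4) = (s + 2)*(s + 4)*(s^2 - 3*s + 2) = (s - 2)*(s + 2)*(s + 4)*(s - 1)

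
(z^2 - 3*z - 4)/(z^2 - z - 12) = (z + 1)/(z + 3)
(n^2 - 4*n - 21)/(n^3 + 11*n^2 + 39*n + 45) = (n - 7)/(n^2 + 8*n + 15)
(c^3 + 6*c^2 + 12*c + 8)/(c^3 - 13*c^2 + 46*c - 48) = (c^3 + 6*c^2 + 12*c + 8)/(c^3 - 13*c^2 + 46*c - 48)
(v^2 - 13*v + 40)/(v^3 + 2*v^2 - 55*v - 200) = (v - 5)/(v^2 + 10*v + 25)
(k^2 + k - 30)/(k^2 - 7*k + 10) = (k + 6)/(k - 2)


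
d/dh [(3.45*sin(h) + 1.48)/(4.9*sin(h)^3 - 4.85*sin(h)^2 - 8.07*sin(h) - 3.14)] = (-33.81*sin(h)^3 - 5.0235*sin(h)^2 + 14.356*sin(h) + 1.1106)*cos(h)/(24.01*sin(h)^6 - 47.53*sin(h)^5 - 55.5635*sin(h)^4 + 47.507*sin(h)^3 + 95.5829*sin(h)^2 + 50.6796*sin(h) + 9.8596)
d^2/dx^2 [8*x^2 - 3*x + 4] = 16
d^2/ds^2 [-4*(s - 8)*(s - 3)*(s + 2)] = 72 - 24*s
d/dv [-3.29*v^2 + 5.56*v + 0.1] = 5.56 - 6.58*v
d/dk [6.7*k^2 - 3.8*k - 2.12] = 13.4*k - 3.8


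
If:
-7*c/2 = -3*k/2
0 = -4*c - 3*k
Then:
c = 0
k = 0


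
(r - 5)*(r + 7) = r^2 + 2*r - 35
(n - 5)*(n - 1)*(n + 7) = n^3 + n^2 - 37*n + 35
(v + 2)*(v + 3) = v^2 + 5*v + 6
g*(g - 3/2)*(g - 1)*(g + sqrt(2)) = g^4 - 5*g^3/2 + sqrt(2)*g^3 - 5*sqrt(2)*g^2/2 + 3*g^2/2 + 3*sqrt(2)*g/2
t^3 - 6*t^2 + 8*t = t*(t - 4)*(t - 2)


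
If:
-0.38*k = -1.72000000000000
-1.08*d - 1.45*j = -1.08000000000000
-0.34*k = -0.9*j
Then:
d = -1.30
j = 1.71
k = 4.53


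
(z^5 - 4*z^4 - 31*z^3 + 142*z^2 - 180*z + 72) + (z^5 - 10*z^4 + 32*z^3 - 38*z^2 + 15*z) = 2*z^5 - 14*z^4 + z^3 + 104*z^2 - 165*z + 72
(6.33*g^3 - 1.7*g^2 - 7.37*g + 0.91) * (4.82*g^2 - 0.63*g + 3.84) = 30.5106*g^5 - 12.1819*g^4 - 10.1452*g^3 + 2.5013*g^2 - 28.8741*g + 3.4944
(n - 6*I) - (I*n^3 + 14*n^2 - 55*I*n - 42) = -I*n^3 - 14*n^2 + n + 55*I*n + 42 - 6*I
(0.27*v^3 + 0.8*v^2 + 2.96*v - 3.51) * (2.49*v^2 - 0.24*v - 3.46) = 0.6723*v^5 + 1.9272*v^4 + 6.2442*v^3 - 12.2183*v^2 - 9.3992*v + 12.1446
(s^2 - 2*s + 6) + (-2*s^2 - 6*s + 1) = -s^2 - 8*s + 7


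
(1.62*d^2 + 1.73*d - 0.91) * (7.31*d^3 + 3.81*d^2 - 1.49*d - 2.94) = 11.8422*d^5 + 18.8185*d^4 - 2.4746*d^3 - 10.8076*d^2 - 3.7303*d + 2.6754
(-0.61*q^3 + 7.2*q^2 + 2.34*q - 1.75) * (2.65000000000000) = -1.6165*q^3 + 19.08*q^2 + 6.201*q - 4.6375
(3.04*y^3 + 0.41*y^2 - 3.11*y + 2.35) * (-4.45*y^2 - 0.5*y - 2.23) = -13.528*y^5 - 3.3445*y^4 + 6.8553*y^3 - 9.8168*y^2 + 5.7603*y - 5.2405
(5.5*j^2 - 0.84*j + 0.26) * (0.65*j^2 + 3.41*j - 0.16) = 3.575*j^4 + 18.209*j^3 - 3.5754*j^2 + 1.021*j - 0.0416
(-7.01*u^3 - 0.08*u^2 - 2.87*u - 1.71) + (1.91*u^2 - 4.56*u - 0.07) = -7.01*u^3 + 1.83*u^2 - 7.43*u - 1.78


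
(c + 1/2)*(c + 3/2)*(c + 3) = c^3 + 5*c^2 + 27*c/4 + 9/4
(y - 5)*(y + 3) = y^2 - 2*y - 15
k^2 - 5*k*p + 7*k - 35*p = (k + 7)*(k - 5*p)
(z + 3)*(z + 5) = z^2 + 8*z + 15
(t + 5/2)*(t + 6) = t^2 + 17*t/2 + 15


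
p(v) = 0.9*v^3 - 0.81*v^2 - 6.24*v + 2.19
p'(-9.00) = 227.04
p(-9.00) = -663.36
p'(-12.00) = 402.00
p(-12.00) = -1594.77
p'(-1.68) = 4.10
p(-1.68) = 6.12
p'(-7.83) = 171.98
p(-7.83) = -430.65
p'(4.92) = 51.15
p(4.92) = 59.07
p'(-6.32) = 111.84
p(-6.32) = -217.92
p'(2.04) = 1.69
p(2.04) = -6.27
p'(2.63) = 8.18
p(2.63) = -3.45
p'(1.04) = -5.00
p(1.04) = -4.16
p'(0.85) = -5.67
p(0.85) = -3.15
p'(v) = 2.7*v^2 - 1.62*v - 6.24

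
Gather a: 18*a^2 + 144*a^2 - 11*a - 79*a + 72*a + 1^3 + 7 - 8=162*a^2 - 18*a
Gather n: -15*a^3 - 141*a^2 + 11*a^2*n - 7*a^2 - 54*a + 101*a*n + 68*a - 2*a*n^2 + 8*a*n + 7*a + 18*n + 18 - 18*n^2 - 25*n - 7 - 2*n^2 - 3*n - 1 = -15*a^3 - 148*a^2 + 21*a + n^2*(-2*a - 20) + n*(11*a^2 + 109*a - 10) + 10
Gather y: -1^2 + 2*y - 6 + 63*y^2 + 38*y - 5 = 63*y^2 + 40*y - 12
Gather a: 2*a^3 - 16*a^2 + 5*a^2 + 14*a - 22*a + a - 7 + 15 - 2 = 2*a^3 - 11*a^2 - 7*a + 6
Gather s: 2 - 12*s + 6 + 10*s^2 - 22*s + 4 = 10*s^2 - 34*s + 12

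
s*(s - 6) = s^2 - 6*s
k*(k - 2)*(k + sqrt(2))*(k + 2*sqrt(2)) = k^4 - 2*k^3 + 3*sqrt(2)*k^3 - 6*sqrt(2)*k^2 + 4*k^2 - 8*k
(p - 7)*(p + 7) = p^2 - 49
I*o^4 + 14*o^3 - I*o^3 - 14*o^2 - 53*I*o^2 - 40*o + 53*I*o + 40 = (o - 1)*(o - 8*I)*(o - 5*I)*(I*o + 1)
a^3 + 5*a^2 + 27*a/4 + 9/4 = (a + 1/2)*(a + 3/2)*(a + 3)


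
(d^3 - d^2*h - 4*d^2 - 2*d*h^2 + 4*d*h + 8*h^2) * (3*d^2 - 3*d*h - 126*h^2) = 3*d^5 - 6*d^4*h - 12*d^4 - 129*d^3*h^2 + 24*d^3*h + 132*d^2*h^3 + 516*d^2*h^2 + 252*d*h^4 - 528*d*h^3 - 1008*h^4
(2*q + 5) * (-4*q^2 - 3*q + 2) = -8*q^3 - 26*q^2 - 11*q + 10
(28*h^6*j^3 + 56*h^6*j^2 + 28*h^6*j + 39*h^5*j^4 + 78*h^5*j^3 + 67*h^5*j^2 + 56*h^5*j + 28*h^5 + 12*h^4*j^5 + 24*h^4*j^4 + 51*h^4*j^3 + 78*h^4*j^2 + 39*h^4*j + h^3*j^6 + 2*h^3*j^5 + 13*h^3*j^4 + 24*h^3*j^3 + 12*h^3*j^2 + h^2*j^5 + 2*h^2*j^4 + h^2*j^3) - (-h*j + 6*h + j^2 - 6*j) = 28*h^6*j^3 + 56*h^6*j^2 + 28*h^6*j + 39*h^5*j^4 + 78*h^5*j^3 + 67*h^5*j^2 + 56*h^5*j + 28*h^5 + 12*h^4*j^5 + 24*h^4*j^4 + 51*h^4*j^3 + 78*h^4*j^2 + 39*h^4*j + h^3*j^6 + 2*h^3*j^5 + 13*h^3*j^4 + 24*h^3*j^3 + 12*h^3*j^2 + h^2*j^5 + 2*h^2*j^4 + h^2*j^3 + h*j - 6*h - j^2 + 6*j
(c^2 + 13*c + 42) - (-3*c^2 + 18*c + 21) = 4*c^2 - 5*c + 21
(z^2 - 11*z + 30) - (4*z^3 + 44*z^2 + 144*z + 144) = -4*z^3 - 43*z^2 - 155*z - 114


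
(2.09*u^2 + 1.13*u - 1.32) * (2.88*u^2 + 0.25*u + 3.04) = 6.0192*u^4 + 3.7769*u^3 + 2.8345*u^2 + 3.1052*u - 4.0128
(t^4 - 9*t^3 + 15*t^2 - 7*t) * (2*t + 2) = 2*t^5 - 16*t^4 + 12*t^3 + 16*t^2 - 14*t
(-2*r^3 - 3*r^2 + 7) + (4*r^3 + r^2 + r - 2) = 2*r^3 - 2*r^2 + r + 5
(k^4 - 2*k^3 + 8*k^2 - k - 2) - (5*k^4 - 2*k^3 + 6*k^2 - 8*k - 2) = -4*k^4 + 2*k^2 + 7*k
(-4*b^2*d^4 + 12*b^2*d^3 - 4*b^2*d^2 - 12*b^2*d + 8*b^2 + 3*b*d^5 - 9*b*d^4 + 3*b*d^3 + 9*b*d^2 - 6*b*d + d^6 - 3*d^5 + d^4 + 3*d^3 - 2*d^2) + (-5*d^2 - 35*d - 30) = -4*b^2*d^4 + 12*b^2*d^3 - 4*b^2*d^2 - 12*b^2*d + 8*b^2 + 3*b*d^5 - 9*b*d^4 + 3*b*d^3 + 9*b*d^2 - 6*b*d + d^6 - 3*d^5 + d^4 + 3*d^3 - 7*d^2 - 35*d - 30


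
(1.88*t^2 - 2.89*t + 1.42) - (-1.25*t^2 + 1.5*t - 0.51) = 3.13*t^2 - 4.39*t + 1.93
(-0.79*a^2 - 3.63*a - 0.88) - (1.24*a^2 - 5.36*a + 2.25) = -2.03*a^2 + 1.73*a - 3.13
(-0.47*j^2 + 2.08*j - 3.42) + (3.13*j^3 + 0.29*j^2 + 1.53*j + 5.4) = 3.13*j^3 - 0.18*j^2 + 3.61*j + 1.98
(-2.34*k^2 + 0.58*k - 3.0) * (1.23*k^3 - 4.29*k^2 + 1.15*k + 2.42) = -2.8782*k^5 + 10.752*k^4 - 8.8692*k^3 + 7.8742*k^2 - 2.0464*k - 7.26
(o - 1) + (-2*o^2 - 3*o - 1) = -2*o^2 - 2*o - 2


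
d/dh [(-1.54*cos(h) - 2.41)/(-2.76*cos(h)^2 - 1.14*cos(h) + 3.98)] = (4.2504*cos(h)^2 + 13.3032*cos(h) + 8.8766)*sin(h)/(7.6176*cos(h)^4 + 6.2928*cos(h)^3 - 20.67*cos(h)^2 - 9.0744*cos(h) + 15.8404)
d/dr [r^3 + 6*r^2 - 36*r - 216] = 3*r^2 + 12*r - 36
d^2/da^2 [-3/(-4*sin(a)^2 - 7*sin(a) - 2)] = 3*(-64*sin(a)^4 - 84*sin(a)^3 + 79*sin(a)^2 + 182*sin(a) + 82)/(4*sin(a)^2 + 7*sin(a) + 2)^3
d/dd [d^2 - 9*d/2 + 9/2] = 2*d - 9/2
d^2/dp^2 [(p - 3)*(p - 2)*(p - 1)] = 6*p - 12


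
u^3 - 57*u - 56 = (u - 8)*(u + 1)*(u + 7)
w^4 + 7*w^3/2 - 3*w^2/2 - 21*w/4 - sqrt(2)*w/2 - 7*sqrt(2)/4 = (w + 7/2)*(w - sqrt(2))*(sqrt(2)*w/2 + 1/2)*(sqrt(2)*w + 1)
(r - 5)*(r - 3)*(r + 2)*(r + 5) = r^4 - r^3 - 31*r^2 + 25*r + 150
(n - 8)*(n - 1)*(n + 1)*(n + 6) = n^4 - 2*n^3 - 49*n^2 + 2*n + 48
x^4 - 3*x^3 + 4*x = x*(x - 2)^2*(x + 1)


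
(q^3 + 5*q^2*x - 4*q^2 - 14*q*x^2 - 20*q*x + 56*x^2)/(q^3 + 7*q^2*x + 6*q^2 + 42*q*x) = (q^2 - 2*q*x - 4*q + 8*x)/(q*(q + 6))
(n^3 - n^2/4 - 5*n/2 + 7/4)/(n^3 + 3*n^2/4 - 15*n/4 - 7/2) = (n^2 - 2*n + 1)/(n^2 - n - 2)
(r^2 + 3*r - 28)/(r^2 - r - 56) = (r - 4)/(r - 8)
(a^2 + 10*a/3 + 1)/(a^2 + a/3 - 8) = (3*a + 1)/(3*a - 8)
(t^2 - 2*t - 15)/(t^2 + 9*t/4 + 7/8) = 8*(t^2 - 2*t - 15)/(8*t^2 + 18*t + 7)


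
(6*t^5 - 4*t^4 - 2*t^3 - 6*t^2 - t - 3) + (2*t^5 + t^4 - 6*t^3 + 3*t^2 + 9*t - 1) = 8*t^5 - 3*t^4 - 8*t^3 - 3*t^2 + 8*t - 4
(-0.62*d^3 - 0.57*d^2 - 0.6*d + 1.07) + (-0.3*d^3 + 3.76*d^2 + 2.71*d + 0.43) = -0.92*d^3 + 3.19*d^2 + 2.11*d + 1.5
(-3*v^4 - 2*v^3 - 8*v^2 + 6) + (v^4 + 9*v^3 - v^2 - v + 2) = -2*v^4 + 7*v^3 - 9*v^2 - v + 8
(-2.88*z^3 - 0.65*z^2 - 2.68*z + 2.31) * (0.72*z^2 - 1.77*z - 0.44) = -2.0736*z^5 + 4.6296*z^4 + 0.4881*z^3 + 6.6928*z^2 - 2.9095*z - 1.0164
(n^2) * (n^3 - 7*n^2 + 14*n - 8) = n^5 - 7*n^4 + 14*n^3 - 8*n^2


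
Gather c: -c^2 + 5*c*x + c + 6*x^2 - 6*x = -c^2 + c*(5*x + 1) + 6*x^2 - 6*x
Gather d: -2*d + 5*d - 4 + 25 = 3*d + 21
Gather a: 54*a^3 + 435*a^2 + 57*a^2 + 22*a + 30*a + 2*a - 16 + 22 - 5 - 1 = 54*a^3 + 492*a^2 + 54*a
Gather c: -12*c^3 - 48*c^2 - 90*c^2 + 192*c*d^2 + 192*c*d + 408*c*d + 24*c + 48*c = -12*c^3 - 138*c^2 + c*(192*d^2 + 600*d + 72)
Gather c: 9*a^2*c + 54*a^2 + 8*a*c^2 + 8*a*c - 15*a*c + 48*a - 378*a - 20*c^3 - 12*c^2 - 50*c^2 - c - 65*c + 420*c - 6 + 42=54*a^2 - 330*a - 20*c^3 + c^2*(8*a - 62) + c*(9*a^2 - 7*a + 354) + 36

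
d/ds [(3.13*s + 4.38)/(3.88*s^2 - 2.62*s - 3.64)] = (-12.1444*s^2 - 33.9888*s + 0.0823999999999998)/(15.0544*s^4 - 20.3312*s^3 - 21.382*s^2 + 19.0736*s + 13.2496)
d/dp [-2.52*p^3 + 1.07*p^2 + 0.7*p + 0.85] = -7.56*p^2 + 2.14*p + 0.7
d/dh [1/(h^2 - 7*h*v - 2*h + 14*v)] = (-2*h + 7*v + 2)/(h^2 - 7*h*v - 2*h + 14*v)^2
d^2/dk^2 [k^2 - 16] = 2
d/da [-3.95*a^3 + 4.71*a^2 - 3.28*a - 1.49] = -11.85*a^2 + 9.42*a - 3.28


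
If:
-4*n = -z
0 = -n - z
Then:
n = 0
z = 0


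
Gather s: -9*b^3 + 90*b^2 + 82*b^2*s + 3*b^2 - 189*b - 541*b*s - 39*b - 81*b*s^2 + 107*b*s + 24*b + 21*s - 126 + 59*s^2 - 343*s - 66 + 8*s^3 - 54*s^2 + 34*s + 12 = -9*b^3 + 93*b^2 - 204*b + 8*s^3 + s^2*(5 - 81*b) + s*(82*b^2 - 434*b - 288) - 180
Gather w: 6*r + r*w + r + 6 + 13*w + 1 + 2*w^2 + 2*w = 7*r + 2*w^2 + w*(r + 15) + 7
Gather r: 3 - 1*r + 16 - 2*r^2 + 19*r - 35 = -2*r^2 + 18*r - 16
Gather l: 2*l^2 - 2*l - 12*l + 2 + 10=2*l^2 - 14*l + 12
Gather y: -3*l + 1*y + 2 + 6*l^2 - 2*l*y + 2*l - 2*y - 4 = 6*l^2 - l + y*(-2*l - 1) - 2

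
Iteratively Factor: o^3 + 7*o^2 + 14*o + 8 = (o + 4)*(o^2 + 3*o + 2) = (o + 1)*(o + 4)*(o + 2)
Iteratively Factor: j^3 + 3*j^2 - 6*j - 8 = (j + 1)*(j^2 + 2*j - 8) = (j - 2)*(j + 1)*(j + 4)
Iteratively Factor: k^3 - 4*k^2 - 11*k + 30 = (k - 5)*(k^2 + k - 6) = (k - 5)*(k - 2)*(k + 3)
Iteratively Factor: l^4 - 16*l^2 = (l + 4)*(l^3 - 4*l^2) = l*(l + 4)*(l^2 - 4*l) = l*(l - 4)*(l + 4)*(l)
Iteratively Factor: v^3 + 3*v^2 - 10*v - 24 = (v + 2)*(v^2 + v - 12) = (v + 2)*(v + 4)*(v - 3)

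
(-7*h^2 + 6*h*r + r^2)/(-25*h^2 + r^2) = (7*h^2 - 6*h*r - r^2)/(25*h^2 - r^2)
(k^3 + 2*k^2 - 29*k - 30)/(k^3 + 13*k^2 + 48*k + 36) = (k - 5)/(k + 6)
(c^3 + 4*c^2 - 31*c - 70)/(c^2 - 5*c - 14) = (c^2 + 2*c - 35)/(c - 7)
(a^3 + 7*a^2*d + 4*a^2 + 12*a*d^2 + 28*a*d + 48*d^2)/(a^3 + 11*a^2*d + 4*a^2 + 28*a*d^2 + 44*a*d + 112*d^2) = (a + 3*d)/(a + 7*d)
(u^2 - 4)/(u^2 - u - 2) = (u + 2)/(u + 1)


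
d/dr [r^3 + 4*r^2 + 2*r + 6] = 3*r^2 + 8*r + 2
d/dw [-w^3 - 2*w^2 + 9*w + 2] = -3*w^2 - 4*w + 9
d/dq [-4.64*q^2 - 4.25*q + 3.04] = -9.28*q - 4.25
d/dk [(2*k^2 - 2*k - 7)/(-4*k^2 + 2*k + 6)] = (-2*k^2 - 16*k + 1)/(2*(4*k^4 - 4*k^3 - 11*k^2 + 6*k + 9))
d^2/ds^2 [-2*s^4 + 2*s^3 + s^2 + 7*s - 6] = -24*s^2 + 12*s + 2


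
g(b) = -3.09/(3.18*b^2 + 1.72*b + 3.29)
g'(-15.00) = -0.00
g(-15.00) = -0.00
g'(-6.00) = -0.01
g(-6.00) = -0.03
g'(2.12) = 0.10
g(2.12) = -0.15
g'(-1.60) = -0.35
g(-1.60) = -0.36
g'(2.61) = 0.07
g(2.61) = -0.10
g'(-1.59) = -0.35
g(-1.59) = -0.36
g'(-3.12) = -0.07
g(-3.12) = -0.11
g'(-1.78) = -0.28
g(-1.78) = -0.30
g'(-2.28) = -0.16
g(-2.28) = -0.19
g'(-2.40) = -0.14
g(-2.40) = -0.18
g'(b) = -3.09*(-6.36*b - 1.72)/(3.18*b^2 + 1.72*b + 3.29)^2 = (19.6524*b + 5.3148)/(3.18*b^2 + 1.72*b + 3.29)^2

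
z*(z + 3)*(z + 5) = z^3 + 8*z^2 + 15*z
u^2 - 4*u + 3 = (u - 3)*(u - 1)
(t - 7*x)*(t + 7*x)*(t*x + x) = t^3*x + t^2*x - 49*t*x^3 - 49*x^3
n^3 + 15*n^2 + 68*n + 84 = (n + 2)*(n + 6)*(n + 7)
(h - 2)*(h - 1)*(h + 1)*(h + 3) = h^4 + h^3 - 7*h^2 - h + 6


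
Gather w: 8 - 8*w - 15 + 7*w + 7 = -w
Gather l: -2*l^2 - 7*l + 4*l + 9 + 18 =-2*l^2 - 3*l + 27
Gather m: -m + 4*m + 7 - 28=3*m - 21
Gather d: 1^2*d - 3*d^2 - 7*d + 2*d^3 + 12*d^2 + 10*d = 2*d^3 + 9*d^2 + 4*d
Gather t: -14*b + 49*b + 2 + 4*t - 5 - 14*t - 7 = 35*b - 10*t - 10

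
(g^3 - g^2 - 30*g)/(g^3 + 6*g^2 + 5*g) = (g - 6)/(g + 1)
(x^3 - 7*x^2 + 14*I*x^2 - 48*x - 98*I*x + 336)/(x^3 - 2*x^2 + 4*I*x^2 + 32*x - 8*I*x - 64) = (x^2 + x*(-7 + 6*I) - 42*I)/(x^2 + x*(-2 - 4*I) + 8*I)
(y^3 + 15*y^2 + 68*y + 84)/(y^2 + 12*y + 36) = (y^2 + 9*y + 14)/(y + 6)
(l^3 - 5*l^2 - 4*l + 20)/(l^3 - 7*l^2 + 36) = (l^2 - 7*l + 10)/(l^2 - 9*l + 18)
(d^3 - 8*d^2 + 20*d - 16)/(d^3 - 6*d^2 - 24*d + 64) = (d^2 - 6*d + 8)/(d^2 - 4*d - 32)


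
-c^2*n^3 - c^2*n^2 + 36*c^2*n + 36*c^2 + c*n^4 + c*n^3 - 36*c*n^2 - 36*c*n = (-c + n)*(n - 6)*(n + 6)*(c*n + c)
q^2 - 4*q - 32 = (q - 8)*(q + 4)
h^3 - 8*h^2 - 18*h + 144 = (h - 8)*(h - 3*sqrt(2))*(h + 3*sqrt(2))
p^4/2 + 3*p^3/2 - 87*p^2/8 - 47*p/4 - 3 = (p/2 + 1/4)*(p - 4)*(p + 1/2)*(p + 6)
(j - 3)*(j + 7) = j^2 + 4*j - 21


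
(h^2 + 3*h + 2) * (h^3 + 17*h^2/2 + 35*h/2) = h^5 + 23*h^4/2 + 45*h^3 + 139*h^2/2 + 35*h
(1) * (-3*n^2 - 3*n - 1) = -3*n^2 - 3*n - 1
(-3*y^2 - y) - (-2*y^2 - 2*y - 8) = -y^2 + y + 8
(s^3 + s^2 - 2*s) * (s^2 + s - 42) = s^5 + 2*s^4 - 43*s^3 - 44*s^2 + 84*s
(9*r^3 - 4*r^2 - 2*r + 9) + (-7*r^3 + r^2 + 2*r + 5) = 2*r^3 - 3*r^2 + 14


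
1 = 1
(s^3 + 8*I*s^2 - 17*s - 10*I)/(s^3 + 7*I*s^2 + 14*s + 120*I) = (s^2 + 3*I*s - 2)/(s^2 + 2*I*s + 24)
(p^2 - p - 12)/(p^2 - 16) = (p + 3)/(p + 4)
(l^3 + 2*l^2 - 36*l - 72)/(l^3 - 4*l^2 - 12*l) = (l + 6)/l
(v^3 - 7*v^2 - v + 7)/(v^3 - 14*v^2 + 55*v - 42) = (v + 1)/(v - 6)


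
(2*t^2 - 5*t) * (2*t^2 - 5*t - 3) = 4*t^4 - 20*t^3 + 19*t^2 + 15*t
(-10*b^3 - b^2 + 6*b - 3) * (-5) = 50*b^3 + 5*b^2 - 30*b + 15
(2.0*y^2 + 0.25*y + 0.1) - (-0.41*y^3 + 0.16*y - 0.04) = 0.41*y^3 + 2.0*y^2 + 0.09*y + 0.14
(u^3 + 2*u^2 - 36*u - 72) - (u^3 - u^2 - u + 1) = 3*u^2 - 35*u - 73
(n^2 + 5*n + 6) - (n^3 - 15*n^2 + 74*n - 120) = -n^3 + 16*n^2 - 69*n + 126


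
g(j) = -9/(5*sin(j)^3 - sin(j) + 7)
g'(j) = -9*(-15*sin(j)^2*cos(j) + cos(j))/(5*sin(j)^3 - sin(j) + 7)^2 = 9*(15*sin(j)^2 - 1)*cos(j)/(5*sin(j)^3 - sin(j) + 7)^2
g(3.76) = -1.36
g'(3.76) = -0.68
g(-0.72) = -1.45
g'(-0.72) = 0.96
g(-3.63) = -1.28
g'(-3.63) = -0.37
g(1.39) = -0.84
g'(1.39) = 0.19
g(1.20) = -0.89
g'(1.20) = 0.38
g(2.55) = -1.23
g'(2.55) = -0.51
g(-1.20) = -2.32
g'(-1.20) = 2.60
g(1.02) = -0.97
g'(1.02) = 0.55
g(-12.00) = -1.24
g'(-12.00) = 0.48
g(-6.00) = -1.32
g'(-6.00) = 0.03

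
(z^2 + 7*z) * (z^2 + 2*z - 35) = z^4 + 9*z^3 - 21*z^2 - 245*z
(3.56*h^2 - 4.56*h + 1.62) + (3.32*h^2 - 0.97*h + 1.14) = 6.88*h^2 - 5.53*h + 2.76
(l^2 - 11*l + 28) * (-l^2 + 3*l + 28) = -l^4 + 14*l^3 - 33*l^2 - 224*l + 784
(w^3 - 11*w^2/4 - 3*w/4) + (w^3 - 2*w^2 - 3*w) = 2*w^3 - 19*w^2/4 - 15*w/4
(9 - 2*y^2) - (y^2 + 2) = 7 - 3*y^2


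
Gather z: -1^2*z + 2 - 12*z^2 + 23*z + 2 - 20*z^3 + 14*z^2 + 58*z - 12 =-20*z^3 + 2*z^2 + 80*z - 8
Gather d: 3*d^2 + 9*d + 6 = 3*d^2 + 9*d + 6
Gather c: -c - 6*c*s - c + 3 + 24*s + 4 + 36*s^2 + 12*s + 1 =c*(-6*s - 2) + 36*s^2 + 36*s + 8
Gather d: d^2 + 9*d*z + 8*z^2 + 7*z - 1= d^2 + 9*d*z + 8*z^2 + 7*z - 1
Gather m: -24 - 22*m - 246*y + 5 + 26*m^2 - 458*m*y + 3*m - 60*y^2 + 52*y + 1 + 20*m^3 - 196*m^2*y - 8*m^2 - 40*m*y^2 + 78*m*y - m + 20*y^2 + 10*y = 20*m^3 + m^2*(18 - 196*y) + m*(-40*y^2 - 380*y - 20) - 40*y^2 - 184*y - 18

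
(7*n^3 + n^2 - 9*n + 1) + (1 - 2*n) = 7*n^3 + n^2 - 11*n + 2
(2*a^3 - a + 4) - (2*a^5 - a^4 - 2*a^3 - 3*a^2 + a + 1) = -2*a^5 + a^4 + 4*a^3 + 3*a^2 - 2*a + 3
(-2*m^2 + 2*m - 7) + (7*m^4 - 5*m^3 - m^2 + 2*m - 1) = 7*m^4 - 5*m^3 - 3*m^2 + 4*m - 8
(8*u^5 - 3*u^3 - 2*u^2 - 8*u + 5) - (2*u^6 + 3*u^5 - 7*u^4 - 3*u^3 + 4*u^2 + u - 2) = -2*u^6 + 5*u^5 + 7*u^4 - 6*u^2 - 9*u + 7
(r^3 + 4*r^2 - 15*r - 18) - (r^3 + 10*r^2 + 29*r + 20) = -6*r^2 - 44*r - 38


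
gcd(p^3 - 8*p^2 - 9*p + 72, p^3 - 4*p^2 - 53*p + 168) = p^2 - 11*p + 24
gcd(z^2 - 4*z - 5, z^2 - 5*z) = z - 5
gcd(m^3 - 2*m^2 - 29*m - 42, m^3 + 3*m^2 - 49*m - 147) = m^2 - 4*m - 21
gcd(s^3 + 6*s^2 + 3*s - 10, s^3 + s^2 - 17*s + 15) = s^2 + 4*s - 5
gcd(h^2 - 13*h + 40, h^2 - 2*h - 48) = h - 8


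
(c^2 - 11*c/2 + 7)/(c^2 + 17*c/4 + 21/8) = 4*(2*c^2 - 11*c + 14)/(8*c^2 + 34*c + 21)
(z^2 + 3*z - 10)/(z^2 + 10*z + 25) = (z - 2)/(z + 5)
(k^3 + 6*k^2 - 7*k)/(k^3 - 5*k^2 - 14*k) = (-k^2 - 6*k + 7)/(-k^2 + 5*k + 14)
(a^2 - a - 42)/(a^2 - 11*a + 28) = (a + 6)/(a - 4)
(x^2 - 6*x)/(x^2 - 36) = x/(x + 6)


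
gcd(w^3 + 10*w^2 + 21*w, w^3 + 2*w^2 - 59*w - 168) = w^2 + 10*w + 21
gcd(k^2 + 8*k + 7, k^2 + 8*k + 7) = k^2 + 8*k + 7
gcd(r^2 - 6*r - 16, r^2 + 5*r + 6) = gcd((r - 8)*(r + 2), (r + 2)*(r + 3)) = r + 2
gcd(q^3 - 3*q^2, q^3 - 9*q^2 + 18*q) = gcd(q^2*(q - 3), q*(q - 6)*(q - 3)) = q^2 - 3*q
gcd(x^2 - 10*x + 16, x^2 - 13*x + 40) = x - 8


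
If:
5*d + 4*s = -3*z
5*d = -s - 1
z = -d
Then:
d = -2/9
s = 1/9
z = 2/9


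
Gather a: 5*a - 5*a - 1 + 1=0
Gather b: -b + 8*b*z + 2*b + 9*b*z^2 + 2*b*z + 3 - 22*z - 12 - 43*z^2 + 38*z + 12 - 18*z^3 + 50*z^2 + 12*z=b*(9*z^2 + 10*z + 1) - 18*z^3 + 7*z^2 + 28*z + 3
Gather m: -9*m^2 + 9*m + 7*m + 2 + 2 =-9*m^2 + 16*m + 4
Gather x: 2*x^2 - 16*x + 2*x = 2*x^2 - 14*x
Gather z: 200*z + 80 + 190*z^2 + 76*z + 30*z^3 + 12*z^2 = 30*z^3 + 202*z^2 + 276*z + 80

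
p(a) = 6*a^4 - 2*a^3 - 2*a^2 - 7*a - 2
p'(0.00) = -7.00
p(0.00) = -2.00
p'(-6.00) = -5383.00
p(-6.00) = 8176.00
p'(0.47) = -7.71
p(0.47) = -5.65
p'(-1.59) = -112.28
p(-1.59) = 50.46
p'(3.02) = 587.24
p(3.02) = 402.62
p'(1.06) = 10.60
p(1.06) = -6.47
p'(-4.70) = -2612.49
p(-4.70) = 3122.17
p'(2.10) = 180.40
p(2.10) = 72.65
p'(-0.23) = -6.69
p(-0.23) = -0.45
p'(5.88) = 4641.17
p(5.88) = 6653.43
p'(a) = 24*a^3 - 6*a^2 - 4*a - 7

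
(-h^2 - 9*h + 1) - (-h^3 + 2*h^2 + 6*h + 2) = h^3 - 3*h^2 - 15*h - 1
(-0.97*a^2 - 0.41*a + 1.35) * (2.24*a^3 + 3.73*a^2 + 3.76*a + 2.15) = -2.1728*a^5 - 4.5365*a^4 - 2.1525*a^3 + 1.4084*a^2 + 4.1945*a + 2.9025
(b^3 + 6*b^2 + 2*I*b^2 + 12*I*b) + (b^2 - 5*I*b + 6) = b^3 + 7*b^2 + 2*I*b^2 + 7*I*b + 6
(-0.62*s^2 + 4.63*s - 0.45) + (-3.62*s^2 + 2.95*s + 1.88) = -4.24*s^2 + 7.58*s + 1.43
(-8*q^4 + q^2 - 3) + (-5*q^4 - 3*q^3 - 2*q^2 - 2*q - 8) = -13*q^4 - 3*q^3 - q^2 - 2*q - 11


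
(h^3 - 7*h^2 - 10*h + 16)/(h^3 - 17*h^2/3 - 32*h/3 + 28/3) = 3*(h^2 - 9*h + 8)/(3*h^2 - 23*h + 14)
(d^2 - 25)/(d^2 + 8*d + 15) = (d - 5)/(d + 3)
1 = 1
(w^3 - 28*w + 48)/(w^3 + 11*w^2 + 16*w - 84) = (w - 4)/(w + 7)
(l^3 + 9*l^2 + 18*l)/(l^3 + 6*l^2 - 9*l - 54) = l/(l - 3)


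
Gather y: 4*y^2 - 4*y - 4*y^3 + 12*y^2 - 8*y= -4*y^3 + 16*y^2 - 12*y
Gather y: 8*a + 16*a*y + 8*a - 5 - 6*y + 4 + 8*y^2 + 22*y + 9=16*a + 8*y^2 + y*(16*a + 16) + 8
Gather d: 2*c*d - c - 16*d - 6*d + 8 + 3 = -c + d*(2*c - 22) + 11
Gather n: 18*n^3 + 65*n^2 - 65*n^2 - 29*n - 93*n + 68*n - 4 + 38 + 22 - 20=18*n^3 - 54*n + 36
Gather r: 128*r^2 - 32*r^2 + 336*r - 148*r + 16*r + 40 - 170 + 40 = 96*r^2 + 204*r - 90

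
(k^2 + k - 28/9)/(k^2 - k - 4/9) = (3*k + 7)/(3*k + 1)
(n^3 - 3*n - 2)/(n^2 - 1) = (n^2 - n - 2)/(n - 1)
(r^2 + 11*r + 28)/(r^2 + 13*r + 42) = (r + 4)/(r + 6)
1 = 1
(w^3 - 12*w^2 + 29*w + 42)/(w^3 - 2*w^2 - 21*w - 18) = (w - 7)/(w + 3)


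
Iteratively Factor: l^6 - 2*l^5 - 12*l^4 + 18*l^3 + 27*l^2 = (l - 3)*(l^5 + l^4 - 9*l^3 - 9*l^2) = (l - 3)*(l + 3)*(l^4 - 2*l^3 - 3*l^2) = (l - 3)*(l + 1)*(l + 3)*(l^3 - 3*l^2) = l*(l - 3)*(l + 1)*(l + 3)*(l^2 - 3*l) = l^2*(l - 3)*(l + 1)*(l + 3)*(l - 3)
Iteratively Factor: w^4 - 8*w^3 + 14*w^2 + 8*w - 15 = (w - 3)*(w^3 - 5*w^2 - w + 5) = (w - 5)*(w - 3)*(w^2 - 1) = (w - 5)*(w - 3)*(w - 1)*(w + 1)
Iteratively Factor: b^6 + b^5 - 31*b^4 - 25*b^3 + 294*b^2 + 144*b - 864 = (b - 4)*(b^5 + 5*b^4 - 11*b^3 - 69*b^2 + 18*b + 216) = (b - 4)*(b + 3)*(b^4 + 2*b^3 - 17*b^2 - 18*b + 72) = (b - 4)*(b - 2)*(b + 3)*(b^3 + 4*b^2 - 9*b - 36) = (b - 4)*(b - 3)*(b - 2)*(b + 3)*(b^2 + 7*b + 12) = (b - 4)*(b - 3)*(b - 2)*(b + 3)*(b + 4)*(b + 3)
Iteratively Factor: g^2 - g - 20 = (g - 5)*(g + 4)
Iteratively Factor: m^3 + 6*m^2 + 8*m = (m + 2)*(m^2 + 4*m) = (m + 2)*(m + 4)*(m)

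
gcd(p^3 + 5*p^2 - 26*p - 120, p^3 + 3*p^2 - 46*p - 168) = p^2 + 10*p + 24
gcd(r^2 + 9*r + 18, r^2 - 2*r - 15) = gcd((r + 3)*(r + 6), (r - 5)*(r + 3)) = r + 3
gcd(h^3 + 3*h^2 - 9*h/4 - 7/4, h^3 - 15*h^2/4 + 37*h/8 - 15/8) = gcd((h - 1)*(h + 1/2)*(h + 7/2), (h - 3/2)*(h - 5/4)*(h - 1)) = h - 1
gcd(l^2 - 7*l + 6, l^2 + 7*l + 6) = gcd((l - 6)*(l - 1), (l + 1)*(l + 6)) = 1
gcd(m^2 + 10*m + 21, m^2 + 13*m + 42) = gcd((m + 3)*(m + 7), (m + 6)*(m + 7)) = m + 7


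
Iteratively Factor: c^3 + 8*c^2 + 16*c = (c + 4)*(c^2 + 4*c) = (c + 4)^2*(c)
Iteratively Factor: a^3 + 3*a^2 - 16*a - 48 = (a - 4)*(a^2 + 7*a + 12) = (a - 4)*(a + 4)*(a + 3)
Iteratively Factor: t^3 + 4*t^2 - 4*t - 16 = (t - 2)*(t^2 + 6*t + 8) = (t - 2)*(t + 2)*(t + 4)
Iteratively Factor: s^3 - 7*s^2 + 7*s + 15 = (s - 5)*(s^2 - 2*s - 3) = (s - 5)*(s - 3)*(s + 1)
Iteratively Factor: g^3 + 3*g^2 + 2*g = (g)*(g^2 + 3*g + 2) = g*(g + 1)*(g + 2)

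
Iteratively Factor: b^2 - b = (b - 1)*(b)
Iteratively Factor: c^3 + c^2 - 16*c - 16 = (c + 1)*(c^2 - 16) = (c + 1)*(c + 4)*(c - 4)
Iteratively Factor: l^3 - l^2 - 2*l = (l)*(l^2 - l - 2) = l*(l + 1)*(l - 2)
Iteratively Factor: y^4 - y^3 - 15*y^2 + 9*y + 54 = (y - 3)*(y^3 + 2*y^2 - 9*y - 18) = (y - 3)*(y + 3)*(y^2 - y - 6) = (y - 3)^2*(y + 3)*(y + 2)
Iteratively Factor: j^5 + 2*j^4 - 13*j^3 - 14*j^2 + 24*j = (j)*(j^4 + 2*j^3 - 13*j^2 - 14*j + 24) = j*(j - 1)*(j^3 + 3*j^2 - 10*j - 24) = j*(j - 1)*(j + 2)*(j^2 + j - 12) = j*(j - 1)*(j + 2)*(j + 4)*(j - 3)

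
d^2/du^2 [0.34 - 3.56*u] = 0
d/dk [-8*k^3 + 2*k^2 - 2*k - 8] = -24*k^2 + 4*k - 2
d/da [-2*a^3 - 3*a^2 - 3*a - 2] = -6*a^2 - 6*a - 3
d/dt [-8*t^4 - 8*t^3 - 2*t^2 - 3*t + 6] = -32*t^3 - 24*t^2 - 4*t - 3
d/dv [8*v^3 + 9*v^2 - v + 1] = 24*v^2 + 18*v - 1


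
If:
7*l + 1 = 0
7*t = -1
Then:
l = -1/7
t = -1/7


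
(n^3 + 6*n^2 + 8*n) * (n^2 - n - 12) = n^5 + 5*n^4 - 10*n^3 - 80*n^2 - 96*n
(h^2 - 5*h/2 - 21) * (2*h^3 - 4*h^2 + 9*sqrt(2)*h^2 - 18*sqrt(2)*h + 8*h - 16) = 2*h^5 - 9*h^4 + 9*sqrt(2)*h^4 - 81*sqrt(2)*h^3/2 - 24*h^3 - 144*sqrt(2)*h^2 + 48*h^2 - 128*h + 378*sqrt(2)*h + 336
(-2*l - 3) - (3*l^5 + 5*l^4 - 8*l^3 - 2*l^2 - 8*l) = -3*l^5 - 5*l^4 + 8*l^3 + 2*l^2 + 6*l - 3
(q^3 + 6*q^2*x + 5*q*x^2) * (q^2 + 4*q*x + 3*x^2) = q^5 + 10*q^4*x + 32*q^3*x^2 + 38*q^2*x^3 + 15*q*x^4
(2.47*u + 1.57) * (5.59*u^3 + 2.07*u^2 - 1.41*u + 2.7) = 13.8073*u^4 + 13.8892*u^3 - 0.2328*u^2 + 4.4553*u + 4.239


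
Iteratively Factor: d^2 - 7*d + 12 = (d - 4)*(d - 3)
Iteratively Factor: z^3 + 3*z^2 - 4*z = (z - 1)*(z^2 + 4*z) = (z - 1)*(z + 4)*(z)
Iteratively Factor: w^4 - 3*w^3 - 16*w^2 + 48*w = (w - 4)*(w^3 + w^2 - 12*w) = w*(w - 4)*(w^2 + w - 12) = w*(w - 4)*(w + 4)*(w - 3)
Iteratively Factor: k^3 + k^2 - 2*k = (k - 1)*(k^2 + 2*k) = (k - 1)*(k + 2)*(k)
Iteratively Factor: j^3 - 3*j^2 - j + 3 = (j - 3)*(j^2 - 1) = (j - 3)*(j + 1)*(j - 1)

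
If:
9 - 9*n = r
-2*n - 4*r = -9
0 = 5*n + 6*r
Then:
No Solution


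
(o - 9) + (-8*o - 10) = -7*o - 19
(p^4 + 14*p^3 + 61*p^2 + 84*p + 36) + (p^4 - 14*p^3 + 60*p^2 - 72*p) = 2*p^4 + 121*p^2 + 12*p + 36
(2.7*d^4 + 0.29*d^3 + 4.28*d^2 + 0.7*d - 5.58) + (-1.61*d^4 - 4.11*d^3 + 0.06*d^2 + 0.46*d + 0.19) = 1.09*d^4 - 3.82*d^3 + 4.34*d^2 + 1.16*d - 5.39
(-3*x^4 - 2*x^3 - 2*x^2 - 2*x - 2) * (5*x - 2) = -15*x^5 - 4*x^4 - 6*x^3 - 6*x^2 - 6*x + 4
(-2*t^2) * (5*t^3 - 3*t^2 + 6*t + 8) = -10*t^5 + 6*t^4 - 12*t^3 - 16*t^2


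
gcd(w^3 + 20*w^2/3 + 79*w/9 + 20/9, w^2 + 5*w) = w + 5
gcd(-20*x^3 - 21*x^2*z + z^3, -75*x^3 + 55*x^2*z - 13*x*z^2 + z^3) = 5*x - z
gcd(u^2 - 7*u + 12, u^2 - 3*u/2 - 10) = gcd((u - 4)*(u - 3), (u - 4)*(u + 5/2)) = u - 4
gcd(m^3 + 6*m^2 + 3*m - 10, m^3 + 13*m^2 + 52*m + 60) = m^2 + 7*m + 10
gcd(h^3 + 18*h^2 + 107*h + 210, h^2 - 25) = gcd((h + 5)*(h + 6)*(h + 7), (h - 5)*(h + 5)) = h + 5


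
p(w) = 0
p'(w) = 0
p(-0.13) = 0.00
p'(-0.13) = 0.00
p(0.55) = 0.00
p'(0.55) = 0.00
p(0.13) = 0.00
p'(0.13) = 0.00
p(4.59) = 0.00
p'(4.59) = 0.00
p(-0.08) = 0.00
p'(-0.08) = 0.00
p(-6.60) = 0.00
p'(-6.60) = 0.00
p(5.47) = 0.00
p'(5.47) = 0.00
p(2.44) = 0.00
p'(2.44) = 0.00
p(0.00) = 0.00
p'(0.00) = 0.00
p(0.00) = 0.00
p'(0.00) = 0.00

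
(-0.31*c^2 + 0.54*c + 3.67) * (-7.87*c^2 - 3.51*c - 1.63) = 2.4397*c^4 - 3.1617*c^3 - 30.273*c^2 - 13.7619*c - 5.9821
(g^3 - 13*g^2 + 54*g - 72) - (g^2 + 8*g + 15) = g^3 - 14*g^2 + 46*g - 87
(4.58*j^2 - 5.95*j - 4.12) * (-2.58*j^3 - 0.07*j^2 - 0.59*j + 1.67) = -11.8164*j^5 + 15.0304*j^4 + 8.3439*j^3 + 11.4475*j^2 - 7.5057*j - 6.8804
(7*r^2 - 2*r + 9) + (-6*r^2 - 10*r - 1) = r^2 - 12*r + 8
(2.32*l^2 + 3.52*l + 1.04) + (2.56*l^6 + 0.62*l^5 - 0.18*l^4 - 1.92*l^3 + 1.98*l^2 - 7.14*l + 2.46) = 2.56*l^6 + 0.62*l^5 - 0.18*l^4 - 1.92*l^3 + 4.3*l^2 - 3.62*l + 3.5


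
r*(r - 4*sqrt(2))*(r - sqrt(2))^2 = r^4 - 6*sqrt(2)*r^3 + 18*r^2 - 8*sqrt(2)*r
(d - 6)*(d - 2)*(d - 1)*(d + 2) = d^4 - 7*d^3 + 2*d^2 + 28*d - 24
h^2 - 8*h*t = h*(h - 8*t)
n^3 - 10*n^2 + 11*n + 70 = (n - 7)*(n - 5)*(n + 2)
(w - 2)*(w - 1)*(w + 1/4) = w^3 - 11*w^2/4 + 5*w/4 + 1/2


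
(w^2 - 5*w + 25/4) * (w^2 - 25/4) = w^4 - 5*w^3 + 125*w/4 - 625/16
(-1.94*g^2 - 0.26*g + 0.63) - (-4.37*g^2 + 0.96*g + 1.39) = 2.43*g^2 - 1.22*g - 0.76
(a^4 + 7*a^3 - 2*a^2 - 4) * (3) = 3*a^4 + 21*a^3 - 6*a^2 - 12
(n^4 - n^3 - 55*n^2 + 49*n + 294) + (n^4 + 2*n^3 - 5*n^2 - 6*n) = 2*n^4 + n^3 - 60*n^2 + 43*n + 294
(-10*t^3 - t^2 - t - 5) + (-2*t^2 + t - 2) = -10*t^3 - 3*t^2 - 7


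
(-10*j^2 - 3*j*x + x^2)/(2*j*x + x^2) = (-5*j + x)/x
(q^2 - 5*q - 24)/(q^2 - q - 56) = (q + 3)/(q + 7)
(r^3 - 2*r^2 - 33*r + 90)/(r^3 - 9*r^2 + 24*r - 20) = (r^2 + 3*r - 18)/(r^2 - 4*r + 4)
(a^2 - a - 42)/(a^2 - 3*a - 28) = (a + 6)/(a + 4)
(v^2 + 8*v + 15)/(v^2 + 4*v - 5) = (v + 3)/(v - 1)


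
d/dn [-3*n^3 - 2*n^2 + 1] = n*(-9*n - 4)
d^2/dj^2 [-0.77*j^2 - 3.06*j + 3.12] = -1.54000000000000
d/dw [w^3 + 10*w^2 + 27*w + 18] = 3*w^2 + 20*w + 27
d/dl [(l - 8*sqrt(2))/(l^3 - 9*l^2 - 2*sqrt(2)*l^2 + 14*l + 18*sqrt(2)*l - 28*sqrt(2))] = (l^3 - 9*l^2 - 2*sqrt(2)*l^2 + 14*l + 18*sqrt(2)*l - (l - 8*sqrt(2))*(3*l^2 - 18*l - 4*sqrt(2)*l + 14 + 18*sqrt(2)) - 28*sqrt(2))/(l^3 - 9*l^2 - 2*sqrt(2)*l^2 + 14*l + 18*sqrt(2)*l - 28*sqrt(2))^2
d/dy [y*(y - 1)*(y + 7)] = 3*y^2 + 12*y - 7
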